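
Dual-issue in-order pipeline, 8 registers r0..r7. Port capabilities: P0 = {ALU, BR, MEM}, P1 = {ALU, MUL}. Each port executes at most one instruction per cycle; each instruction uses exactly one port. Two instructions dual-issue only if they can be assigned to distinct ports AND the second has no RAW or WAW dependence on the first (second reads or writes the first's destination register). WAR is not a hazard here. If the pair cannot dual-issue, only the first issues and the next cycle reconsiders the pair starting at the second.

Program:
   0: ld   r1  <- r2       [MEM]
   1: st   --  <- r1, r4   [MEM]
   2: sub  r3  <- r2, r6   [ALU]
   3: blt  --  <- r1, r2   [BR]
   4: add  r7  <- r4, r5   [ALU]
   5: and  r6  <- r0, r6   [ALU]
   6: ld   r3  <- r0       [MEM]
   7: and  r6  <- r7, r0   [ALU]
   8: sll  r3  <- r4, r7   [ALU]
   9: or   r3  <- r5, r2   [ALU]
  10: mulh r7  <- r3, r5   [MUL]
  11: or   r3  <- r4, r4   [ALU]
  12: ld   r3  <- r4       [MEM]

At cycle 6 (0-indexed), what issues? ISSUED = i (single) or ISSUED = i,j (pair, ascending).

ISSUED = 10,11

[0] i0  ld  -- no-port MEM/MEM
[1] i1/i2  st/sub  -- 2-wide
[2] i3/i4  blt/add  -- 2-wide
[3] i5/i6  and/ld  -- 2-wide
[4] i7/i8  and/sll  -- 2-wide
[5] i9  or  -- RAW r3
[6] i10/i11  mulh/or  -- 2-wide
[7] i12  ld  -- tail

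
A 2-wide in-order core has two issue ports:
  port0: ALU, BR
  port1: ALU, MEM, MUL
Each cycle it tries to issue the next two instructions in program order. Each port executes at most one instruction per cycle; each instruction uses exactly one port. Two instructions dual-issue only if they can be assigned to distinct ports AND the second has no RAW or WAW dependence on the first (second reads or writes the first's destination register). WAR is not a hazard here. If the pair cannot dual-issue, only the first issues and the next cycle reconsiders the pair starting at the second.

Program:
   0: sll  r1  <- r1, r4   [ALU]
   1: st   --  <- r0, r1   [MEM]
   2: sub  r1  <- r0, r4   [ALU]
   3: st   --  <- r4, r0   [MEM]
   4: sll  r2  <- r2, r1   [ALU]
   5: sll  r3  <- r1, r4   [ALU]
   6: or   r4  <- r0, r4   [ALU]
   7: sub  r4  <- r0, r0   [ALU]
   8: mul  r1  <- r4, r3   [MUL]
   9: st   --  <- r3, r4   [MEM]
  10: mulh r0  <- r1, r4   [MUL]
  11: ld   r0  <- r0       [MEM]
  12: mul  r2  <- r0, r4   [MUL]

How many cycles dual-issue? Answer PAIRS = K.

  cy0 -> i0 (sll) RAW r1
  cy1 -> i1+i2 (st/sub) dual
  cy2 -> i3+i4 (st/sll) dual
  cy3 -> i5+i6 (sll/or) dual
  cy4 -> i7 (sub) RAW r4
  cy5 -> i8 (mul) no-port MUL/MEM
  cy6 -> i9 (st) no-port MEM/MUL
  cy7 -> i10 (mulh) no-port MUL/MEM
  cy8 -> i11 (ld) no-port MEM/MUL
  cy9 -> i12 (mul) tail

PAIRS = 3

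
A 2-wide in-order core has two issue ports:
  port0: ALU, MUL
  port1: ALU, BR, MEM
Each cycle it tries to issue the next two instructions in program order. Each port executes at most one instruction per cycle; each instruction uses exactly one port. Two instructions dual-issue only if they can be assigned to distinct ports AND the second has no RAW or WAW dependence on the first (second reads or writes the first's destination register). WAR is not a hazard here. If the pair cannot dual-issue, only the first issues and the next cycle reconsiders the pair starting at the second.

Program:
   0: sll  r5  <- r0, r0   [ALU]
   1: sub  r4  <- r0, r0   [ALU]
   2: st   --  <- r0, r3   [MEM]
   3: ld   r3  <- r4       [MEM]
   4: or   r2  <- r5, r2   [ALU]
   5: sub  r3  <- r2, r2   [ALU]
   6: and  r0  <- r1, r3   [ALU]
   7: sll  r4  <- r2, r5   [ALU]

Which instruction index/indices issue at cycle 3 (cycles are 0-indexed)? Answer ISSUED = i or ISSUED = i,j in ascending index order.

ISSUED = 5

#0 head=0: sll.ALU;sub.ALU i0,i1 pair
#1 head=2: st.MEM i2 no-port MEM/MEM
#2 head=3: ld.MEM;or.ALU i3,i4 pair
#3 head=5: sub.ALU i5 RAW r3
#4 head=6: and.ALU;sll.ALU i6,i7 pair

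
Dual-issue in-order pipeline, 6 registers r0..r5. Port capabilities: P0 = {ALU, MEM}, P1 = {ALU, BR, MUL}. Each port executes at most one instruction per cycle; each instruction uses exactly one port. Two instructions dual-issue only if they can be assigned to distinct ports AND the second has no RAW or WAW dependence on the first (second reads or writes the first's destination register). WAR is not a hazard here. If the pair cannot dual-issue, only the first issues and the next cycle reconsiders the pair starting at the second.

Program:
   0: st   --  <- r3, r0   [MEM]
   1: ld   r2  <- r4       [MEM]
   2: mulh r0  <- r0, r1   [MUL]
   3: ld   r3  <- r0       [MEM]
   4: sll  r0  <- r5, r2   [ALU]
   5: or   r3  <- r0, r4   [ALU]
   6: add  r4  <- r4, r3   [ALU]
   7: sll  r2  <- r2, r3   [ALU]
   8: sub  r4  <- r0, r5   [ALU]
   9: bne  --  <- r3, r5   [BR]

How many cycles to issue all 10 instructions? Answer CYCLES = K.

CYCLES = 6

#0 head=0: st i0 no-port MEM/MEM
#1 head=1: ld/mulh i1/i2 pair
#2 head=3: ld/sll i3/i4 pair
#3 head=5: or i5 RAW r3
#4 head=6: add/sll i6/i7 pair
#5 head=8: sub/bne i8/i9 pair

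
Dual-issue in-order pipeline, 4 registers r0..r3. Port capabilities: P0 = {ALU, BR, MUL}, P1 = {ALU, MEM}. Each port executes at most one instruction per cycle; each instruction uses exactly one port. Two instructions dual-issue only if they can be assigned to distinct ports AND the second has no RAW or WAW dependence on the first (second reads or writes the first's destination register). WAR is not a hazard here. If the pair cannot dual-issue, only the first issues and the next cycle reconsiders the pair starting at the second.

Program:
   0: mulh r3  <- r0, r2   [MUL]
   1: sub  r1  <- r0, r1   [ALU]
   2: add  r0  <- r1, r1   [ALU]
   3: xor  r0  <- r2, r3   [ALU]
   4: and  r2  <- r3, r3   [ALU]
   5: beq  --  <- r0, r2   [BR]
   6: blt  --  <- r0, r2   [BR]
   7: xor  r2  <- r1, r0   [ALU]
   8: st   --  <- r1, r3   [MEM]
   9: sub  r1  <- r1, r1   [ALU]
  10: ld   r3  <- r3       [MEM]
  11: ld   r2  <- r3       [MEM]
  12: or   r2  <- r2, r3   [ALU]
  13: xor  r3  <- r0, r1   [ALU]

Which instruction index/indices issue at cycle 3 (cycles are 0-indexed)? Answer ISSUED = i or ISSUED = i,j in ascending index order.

ISSUED = 5

  cy0 -> i0+i1 (mulh sub) pair
  cy1 -> i2 (add) WAW r0
  cy2 -> i3+i4 (xor and) pair
  cy3 -> i5 (beq) no-port BR/BR
  cy4 -> i6+i7 (blt xor) pair
  cy5 -> i8+i9 (st sub) pair
  cy6 -> i10 (ld) no-port MEM/MEM
  cy7 -> i11 (ld) RAW+WAW r2
  cy8 -> i12+i13 (or xor) pair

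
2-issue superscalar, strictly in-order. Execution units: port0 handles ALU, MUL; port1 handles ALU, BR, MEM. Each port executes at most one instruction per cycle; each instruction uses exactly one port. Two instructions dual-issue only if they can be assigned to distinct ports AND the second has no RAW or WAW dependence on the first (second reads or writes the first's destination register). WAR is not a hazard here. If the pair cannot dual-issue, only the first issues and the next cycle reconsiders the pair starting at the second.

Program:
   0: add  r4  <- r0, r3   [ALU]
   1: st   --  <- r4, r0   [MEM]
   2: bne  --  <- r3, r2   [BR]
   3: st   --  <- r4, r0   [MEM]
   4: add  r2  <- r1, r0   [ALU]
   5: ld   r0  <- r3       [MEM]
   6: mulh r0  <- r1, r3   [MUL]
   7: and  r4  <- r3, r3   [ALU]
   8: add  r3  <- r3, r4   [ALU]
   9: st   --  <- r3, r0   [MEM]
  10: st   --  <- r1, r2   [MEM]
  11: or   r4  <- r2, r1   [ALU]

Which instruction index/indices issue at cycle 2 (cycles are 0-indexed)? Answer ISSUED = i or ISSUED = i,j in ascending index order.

ISSUED = 2

t=0 i0:add.ALU ; RAW r4
t=1 i1:st.MEM ; no-port MEM/BR
t=2 i2:bne.BR ; no-port BR/MEM
t=3 i3/i4:st.MEM add.ALU ; 2-wide
t=4 i5:ld.MEM ; WAW r0
t=5 i6/i7:mulh.MUL and.ALU ; 2-wide
t=6 i8:add.ALU ; RAW r3
t=7 i9:st.MEM ; no-port MEM/MEM
t=8 i10/i11:st.MEM or.ALU ; 2-wide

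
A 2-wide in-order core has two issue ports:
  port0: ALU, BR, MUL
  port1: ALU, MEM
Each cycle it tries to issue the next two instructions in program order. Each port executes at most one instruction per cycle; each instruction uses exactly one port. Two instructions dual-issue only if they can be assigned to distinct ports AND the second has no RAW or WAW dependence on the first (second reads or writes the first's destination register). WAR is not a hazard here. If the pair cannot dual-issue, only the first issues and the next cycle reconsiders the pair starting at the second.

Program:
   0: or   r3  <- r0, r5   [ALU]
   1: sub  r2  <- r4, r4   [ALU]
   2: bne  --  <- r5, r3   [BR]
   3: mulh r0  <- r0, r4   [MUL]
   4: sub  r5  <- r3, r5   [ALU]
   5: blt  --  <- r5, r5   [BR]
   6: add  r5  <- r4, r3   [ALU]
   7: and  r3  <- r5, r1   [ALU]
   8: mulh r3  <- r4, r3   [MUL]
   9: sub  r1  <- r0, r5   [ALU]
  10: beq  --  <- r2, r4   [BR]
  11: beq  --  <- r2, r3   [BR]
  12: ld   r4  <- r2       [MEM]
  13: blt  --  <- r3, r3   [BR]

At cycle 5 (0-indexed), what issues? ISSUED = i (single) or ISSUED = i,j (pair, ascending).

ISSUED = 8,9

c0: i0/i1 or.ALU sub.ALU  pair
c1: i2 bne.BR  no-port BR/MUL
c2: i3/i4 mulh.MUL sub.ALU  pair
c3: i5/i6 blt.BR add.ALU  pair
c4: i7 and.ALU  RAW+WAW r3
c5: i8/i9 mulh.MUL sub.ALU  pair
c6: i10 beq.BR  no-port BR/BR
c7: i11/i12 beq.BR ld.MEM  pair
c8: i13 blt.BR  tail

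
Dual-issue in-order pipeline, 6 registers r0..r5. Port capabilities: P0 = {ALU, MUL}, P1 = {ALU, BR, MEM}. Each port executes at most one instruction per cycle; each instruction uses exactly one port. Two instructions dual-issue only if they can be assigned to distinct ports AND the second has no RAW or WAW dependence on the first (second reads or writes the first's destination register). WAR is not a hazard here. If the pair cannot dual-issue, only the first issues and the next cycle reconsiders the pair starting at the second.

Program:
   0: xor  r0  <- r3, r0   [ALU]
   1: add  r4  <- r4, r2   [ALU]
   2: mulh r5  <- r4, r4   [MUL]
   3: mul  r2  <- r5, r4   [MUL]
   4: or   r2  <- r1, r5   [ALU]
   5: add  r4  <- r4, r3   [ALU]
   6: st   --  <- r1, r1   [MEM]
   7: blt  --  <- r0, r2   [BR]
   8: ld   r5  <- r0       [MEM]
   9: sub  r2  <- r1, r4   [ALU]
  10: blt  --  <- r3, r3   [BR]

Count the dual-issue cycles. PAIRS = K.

  cy0 -> i0+i1 (xor.ALU;add.ALU) dual
  cy1 -> i2 (mulh.MUL) no-port MUL/MUL
  cy2 -> i3 (mul.MUL) WAW r2
  cy3 -> i4+i5 (or.ALU;add.ALU) dual
  cy4 -> i6 (st.MEM) no-port MEM/BR
  cy5 -> i7 (blt.BR) no-port BR/MEM
  cy6 -> i8+i9 (ld.MEM;sub.ALU) dual
  cy7 -> i10 (blt.BR) tail

PAIRS = 3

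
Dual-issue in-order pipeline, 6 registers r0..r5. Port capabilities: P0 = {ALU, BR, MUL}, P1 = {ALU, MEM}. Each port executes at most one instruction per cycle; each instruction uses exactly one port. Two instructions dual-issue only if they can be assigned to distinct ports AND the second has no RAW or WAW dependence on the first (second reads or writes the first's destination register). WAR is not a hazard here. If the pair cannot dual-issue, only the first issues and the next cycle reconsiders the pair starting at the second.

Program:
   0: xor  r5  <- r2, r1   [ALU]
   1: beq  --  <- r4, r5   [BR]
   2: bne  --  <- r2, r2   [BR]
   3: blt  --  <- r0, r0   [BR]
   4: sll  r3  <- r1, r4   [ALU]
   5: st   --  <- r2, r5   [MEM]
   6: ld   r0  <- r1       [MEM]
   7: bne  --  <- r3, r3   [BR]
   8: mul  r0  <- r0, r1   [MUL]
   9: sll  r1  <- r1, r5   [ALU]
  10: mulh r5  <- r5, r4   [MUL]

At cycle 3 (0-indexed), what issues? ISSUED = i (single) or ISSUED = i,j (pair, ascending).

ISSUED = 3,4

[0] i0  xor  -- RAW r5
[1] i1  beq  -- no-port BR/BR
[2] i2  bne  -- no-port BR/BR
[3] i3&i4  blt;sll  -- 2-wide
[4] i5  st  -- no-port MEM/MEM
[5] i6&i7  ld;bne  -- 2-wide
[6] i8&i9  mul;sll  -- 2-wide
[7] i10  mulh  -- tail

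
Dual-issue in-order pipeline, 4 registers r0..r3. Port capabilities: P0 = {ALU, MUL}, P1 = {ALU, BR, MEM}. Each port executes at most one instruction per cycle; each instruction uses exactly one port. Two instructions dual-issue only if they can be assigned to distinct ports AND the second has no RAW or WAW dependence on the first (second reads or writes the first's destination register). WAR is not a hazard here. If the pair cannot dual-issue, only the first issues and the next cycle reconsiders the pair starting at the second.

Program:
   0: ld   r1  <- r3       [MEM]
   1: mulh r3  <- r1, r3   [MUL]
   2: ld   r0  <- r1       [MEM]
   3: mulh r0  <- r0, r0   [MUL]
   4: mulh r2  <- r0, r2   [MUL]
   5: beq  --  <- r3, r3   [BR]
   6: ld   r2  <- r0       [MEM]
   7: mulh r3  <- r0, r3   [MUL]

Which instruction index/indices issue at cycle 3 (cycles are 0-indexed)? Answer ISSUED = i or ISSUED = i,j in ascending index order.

ISSUED = 4,5

#0 head=0: ld.MEM i0 RAW r1
#1 head=1: mulh.MUL+ld.MEM i1,i2 dual
#2 head=3: mulh.MUL i3 no-port MUL/MUL
#3 head=4: mulh.MUL+beq.BR i4,i5 dual
#4 head=6: ld.MEM+mulh.MUL i6,i7 dual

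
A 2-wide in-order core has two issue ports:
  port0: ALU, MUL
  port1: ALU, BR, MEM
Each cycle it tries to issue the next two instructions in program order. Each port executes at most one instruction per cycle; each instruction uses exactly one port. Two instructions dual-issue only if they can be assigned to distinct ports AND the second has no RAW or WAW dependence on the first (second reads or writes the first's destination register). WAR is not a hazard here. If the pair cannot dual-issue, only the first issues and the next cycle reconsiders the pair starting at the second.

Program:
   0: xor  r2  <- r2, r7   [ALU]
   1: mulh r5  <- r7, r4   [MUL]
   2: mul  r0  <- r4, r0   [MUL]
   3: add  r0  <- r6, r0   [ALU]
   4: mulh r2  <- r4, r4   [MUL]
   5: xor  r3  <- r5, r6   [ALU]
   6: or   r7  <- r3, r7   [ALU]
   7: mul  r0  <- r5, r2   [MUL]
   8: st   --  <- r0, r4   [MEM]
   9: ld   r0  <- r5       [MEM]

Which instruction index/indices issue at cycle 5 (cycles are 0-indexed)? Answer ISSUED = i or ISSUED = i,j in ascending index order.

#0 head=0: xor.ALU;mulh.MUL i0+i1 2-wide
#1 head=2: mul.MUL i2 RAW+WAW r0
#2 head=3: add.ALU;mulh.MUL i3+i4 2-wide
#3 head=5: xor.ALU i5 RAW r3
#4 head=6: or.ALU;mul.MUL i6+i7 2-wide
#5 head=8: st.MEM i8 no-port MEM/MEM
#6 head=9: ld.MEM i9 tail

ISSUED = 8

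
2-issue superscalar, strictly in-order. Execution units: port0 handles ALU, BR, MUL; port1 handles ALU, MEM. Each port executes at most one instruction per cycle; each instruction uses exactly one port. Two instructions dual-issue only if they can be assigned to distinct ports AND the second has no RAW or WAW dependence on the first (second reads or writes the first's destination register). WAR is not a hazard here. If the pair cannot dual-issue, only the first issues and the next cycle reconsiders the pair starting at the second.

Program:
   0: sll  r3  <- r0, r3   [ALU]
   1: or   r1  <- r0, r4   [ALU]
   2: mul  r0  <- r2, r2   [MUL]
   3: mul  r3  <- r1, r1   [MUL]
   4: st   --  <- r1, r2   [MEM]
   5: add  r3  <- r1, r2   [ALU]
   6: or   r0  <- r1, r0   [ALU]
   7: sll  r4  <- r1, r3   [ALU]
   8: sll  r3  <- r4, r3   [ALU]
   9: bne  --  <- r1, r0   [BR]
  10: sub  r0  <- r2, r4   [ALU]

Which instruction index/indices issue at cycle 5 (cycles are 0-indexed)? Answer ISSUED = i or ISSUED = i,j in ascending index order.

  cy0 -> i0+i1 (sll.ALU/or.ALU) pair
  cy1 -> i2 (mul.MUL) no-port MUL/MUL
  cy2 -> i3+i4 (mul.MUL/st.MEM) pair
  cy3 -> i5+i6 (add.ALU/or.ALU) pair
  cy4 -> i7 (sll.ALU) RAW r4
  cy5 -> i8+i9 (sll.ALU/bne.BR) pair
  cy6 -> i10 (sub.ALU) tail

ISSUED = 8,9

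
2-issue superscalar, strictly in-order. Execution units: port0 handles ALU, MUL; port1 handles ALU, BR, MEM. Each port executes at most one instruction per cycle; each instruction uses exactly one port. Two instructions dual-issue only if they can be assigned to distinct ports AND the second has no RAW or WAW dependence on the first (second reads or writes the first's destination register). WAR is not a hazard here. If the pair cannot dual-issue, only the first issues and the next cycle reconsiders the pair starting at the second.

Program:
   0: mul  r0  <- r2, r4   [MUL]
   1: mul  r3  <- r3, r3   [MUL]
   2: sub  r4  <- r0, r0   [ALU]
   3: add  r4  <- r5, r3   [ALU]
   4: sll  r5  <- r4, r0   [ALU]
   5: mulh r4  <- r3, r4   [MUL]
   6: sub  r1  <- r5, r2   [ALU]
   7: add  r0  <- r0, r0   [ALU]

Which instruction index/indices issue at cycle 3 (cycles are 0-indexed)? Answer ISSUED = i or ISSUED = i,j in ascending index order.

t=0 i0:mul ; no-port MUL/MUL
t=1 i1,i2:mul/sub ; 2-wide
t=2 i3:add ; RAW r4
t=3 i4,i5:sll/mulh ; 2-wide
t=4 i6,i7:sub/add ; 2-wide

ISSUED = 4,5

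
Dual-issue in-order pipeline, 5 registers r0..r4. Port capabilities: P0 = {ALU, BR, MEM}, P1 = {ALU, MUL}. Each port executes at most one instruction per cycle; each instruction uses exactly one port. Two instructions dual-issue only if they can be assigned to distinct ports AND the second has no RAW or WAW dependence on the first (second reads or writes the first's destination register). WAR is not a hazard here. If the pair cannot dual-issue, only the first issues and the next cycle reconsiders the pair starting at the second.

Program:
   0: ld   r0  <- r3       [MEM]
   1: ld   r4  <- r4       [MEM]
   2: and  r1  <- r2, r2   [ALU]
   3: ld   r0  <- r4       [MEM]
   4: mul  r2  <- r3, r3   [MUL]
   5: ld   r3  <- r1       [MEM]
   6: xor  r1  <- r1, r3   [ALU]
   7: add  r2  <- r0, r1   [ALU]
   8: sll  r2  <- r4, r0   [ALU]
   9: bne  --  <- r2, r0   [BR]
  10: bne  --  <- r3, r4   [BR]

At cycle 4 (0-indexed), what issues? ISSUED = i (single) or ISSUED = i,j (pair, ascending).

ISSUED = 6

  cy0 -> i0 (ld.MEM) no-port MEM/MEM
  cy1 -> i1,i2 (ld.MEM/and.ALU) pair
  cy2 -> i3,i4 (ld.MEM/mul.MUL) pair
  cy3 -> i5 (ld.MEM) RAW r3
  cy4 -> i6 (xor.ALU) RAW r1
  cy5 -> i7 (add.ALU) WAW r2
  cy6 -> i8 (sll.ALU) RAW r2
  cy7 -> i9 (bne.BR) no-port BR/BR
  cy8 -> i10 (bne.BR) tail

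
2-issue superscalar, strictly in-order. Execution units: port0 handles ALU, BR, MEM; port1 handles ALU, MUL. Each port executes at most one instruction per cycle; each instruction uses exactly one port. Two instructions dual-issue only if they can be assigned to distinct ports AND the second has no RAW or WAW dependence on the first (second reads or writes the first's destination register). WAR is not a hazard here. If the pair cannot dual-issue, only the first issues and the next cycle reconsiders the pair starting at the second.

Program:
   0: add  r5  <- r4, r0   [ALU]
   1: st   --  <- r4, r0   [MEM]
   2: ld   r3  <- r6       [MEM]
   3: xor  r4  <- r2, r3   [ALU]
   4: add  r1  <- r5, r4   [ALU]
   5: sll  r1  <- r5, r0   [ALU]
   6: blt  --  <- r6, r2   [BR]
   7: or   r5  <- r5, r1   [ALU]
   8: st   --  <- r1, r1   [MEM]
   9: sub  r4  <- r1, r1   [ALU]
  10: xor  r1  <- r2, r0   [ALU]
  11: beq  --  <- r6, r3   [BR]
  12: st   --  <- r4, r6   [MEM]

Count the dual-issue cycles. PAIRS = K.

t=0 i0/i1:add+st ; 2-wide
t=1 i2:ld ; RAW r3
t=2 i3:xor ; RAW r4
t=3 i4:add ; WAW r1
t=4 i5/i6:sll+blt ; 2-wide
t=5 i7/i8:or+st ; 2-wide
t=6 i9/i10:sub+xor ; 2-wide
t=7 i11:beq ; no-port BR/MEM
t=8 i12:st ; tail

PAIRS = 4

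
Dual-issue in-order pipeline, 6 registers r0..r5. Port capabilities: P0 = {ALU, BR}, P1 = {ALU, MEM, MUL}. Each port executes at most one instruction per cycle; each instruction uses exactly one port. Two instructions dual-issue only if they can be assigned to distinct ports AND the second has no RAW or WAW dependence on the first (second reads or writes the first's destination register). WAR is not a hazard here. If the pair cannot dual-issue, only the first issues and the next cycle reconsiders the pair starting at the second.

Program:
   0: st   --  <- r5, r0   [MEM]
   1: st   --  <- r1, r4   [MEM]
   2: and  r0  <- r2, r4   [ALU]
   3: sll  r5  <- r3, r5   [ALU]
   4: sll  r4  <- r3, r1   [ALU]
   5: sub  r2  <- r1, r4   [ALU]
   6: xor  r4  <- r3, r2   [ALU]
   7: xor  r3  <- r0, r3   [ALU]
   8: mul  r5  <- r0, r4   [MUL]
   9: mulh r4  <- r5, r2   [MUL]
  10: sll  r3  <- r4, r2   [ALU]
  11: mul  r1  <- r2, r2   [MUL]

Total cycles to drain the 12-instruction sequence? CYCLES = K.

CYCLES = 8

  cy0 -> i0 (st) no-port MEM/MEM
  cy1 -> i1,i2 (st+and) dual
  cy2 -> i3,i4 (sll+sll) dual
  cy3 -> i5 (sub) RAW r2
  cy4 -> i6,i7 (xor+xor) dual
  cy5 -> i8 (mul) no-port MUL/MUL
  cy6 -> i9 (mulh) RAW r4
  cy7 -> i10,i11 (sll+mul) dual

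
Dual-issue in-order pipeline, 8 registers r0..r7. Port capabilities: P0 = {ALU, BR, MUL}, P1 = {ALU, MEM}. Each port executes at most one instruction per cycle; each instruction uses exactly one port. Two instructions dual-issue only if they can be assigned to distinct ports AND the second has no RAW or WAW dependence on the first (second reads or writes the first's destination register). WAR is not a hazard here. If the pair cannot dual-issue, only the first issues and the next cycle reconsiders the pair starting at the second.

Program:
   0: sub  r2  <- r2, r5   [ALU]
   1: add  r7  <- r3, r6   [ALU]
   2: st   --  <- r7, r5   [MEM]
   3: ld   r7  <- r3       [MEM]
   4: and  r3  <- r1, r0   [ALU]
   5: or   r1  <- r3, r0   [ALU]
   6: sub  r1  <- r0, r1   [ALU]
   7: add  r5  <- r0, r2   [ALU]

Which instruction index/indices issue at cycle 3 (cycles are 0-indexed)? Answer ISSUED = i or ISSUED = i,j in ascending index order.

ISSUED = 5

c0: i0/i1 sub.ALU+add.ALU  dual
c1: i2 st.MEM  no-port MEM/MEM
c2: i3/i4 ld.MEM+and.ALU  dual
c3: i5 or.ALU  RAW+WAW r1
c4: i6/i7 sub.ALU+add.ALU  dual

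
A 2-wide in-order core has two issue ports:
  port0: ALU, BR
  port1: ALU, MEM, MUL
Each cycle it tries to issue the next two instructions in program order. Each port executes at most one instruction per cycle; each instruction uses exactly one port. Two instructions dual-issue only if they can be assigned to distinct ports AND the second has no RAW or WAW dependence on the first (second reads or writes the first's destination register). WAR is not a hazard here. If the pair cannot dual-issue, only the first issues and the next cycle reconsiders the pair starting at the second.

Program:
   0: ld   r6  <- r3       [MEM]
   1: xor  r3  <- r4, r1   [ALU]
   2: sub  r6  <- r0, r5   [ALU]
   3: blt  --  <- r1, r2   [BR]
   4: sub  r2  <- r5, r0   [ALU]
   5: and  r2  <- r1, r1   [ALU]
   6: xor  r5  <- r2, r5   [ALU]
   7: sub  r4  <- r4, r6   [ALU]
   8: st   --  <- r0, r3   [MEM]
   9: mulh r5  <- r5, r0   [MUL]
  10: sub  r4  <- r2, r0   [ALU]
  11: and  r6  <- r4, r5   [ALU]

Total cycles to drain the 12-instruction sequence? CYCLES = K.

CYCLES = 8

c0: i0,i1 ld.MEM/xor.ALU  2-wide
c1: i2,i3 sub.ALU/blt.BR  2-wide
c2: i4 sub.ALU  WAW r2
c3: i5 and.ALU  RAW r2
c4: i6,i7 xor.ALU/sub.ALU  2-wide
c5: i8 st.MEM  no-port MEM/MUL
c6: i9,i10 mulh.MUL/sub.ALU  2-wide
c7: i11 and.ALU  tail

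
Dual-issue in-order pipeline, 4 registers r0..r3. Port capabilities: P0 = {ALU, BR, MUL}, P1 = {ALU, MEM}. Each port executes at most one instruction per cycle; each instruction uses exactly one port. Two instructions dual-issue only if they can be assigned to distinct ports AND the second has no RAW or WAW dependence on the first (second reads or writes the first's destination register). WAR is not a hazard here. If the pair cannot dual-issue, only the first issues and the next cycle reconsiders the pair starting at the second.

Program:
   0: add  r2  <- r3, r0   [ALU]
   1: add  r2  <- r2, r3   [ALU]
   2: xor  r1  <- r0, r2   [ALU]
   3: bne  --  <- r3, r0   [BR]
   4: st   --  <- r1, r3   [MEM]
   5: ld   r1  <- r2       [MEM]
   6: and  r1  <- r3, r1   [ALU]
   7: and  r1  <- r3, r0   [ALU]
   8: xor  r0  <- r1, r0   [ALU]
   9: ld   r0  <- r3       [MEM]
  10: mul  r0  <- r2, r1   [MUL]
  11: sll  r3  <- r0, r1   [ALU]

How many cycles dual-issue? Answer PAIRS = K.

PAIRS = 1

t=0 i0:add ; RAW+WAW r2
t=1 i1:add ; RAW r2
t=2 i2/i3:xor;bne ; dual
t=3 i4:st ; no-port MEM/MEM
t=4 i5:ld ; RAW+WAW r1
t=5 i6:and ; WAW r1
t=6 i7:and ; RAW r1
t=7 i8:xor ; WAW r0
t=8 i9:ld ; WAW r0
t=9 i10:mul ; RAW r0
t=10 i11:sll ; tail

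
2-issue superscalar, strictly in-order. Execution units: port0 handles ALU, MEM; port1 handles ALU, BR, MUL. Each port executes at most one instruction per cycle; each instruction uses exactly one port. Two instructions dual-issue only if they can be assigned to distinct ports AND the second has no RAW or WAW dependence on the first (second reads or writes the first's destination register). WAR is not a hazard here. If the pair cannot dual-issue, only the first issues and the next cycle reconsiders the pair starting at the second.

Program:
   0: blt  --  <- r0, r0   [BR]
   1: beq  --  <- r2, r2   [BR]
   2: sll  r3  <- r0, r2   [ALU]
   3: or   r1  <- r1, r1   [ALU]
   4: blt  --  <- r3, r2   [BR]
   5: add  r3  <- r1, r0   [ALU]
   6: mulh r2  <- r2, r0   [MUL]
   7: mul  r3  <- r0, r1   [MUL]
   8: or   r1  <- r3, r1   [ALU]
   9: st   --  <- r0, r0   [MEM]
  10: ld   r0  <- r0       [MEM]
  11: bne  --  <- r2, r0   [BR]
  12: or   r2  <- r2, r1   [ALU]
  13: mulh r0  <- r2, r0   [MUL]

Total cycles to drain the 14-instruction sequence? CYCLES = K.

CYCLES = 9

0. blt.BR @i0  | no-port BR/BR
1. beq.BR+sll.ALU @i1&i2  | dual
2. or.ALU+blt.BR @i3&i4  | dual
3. add.ALU+mulh.MUL @i5&i6  | dual
4. mul.MUL @i7  | RAW r3
5. or.ALU+st.MEM @i8&i9  | dual
6. ld.MEM @i10  | RAW r0
7. bne.BR+or.ALU @i11&i12  | dual
8. mulh.MUL @i13  | tail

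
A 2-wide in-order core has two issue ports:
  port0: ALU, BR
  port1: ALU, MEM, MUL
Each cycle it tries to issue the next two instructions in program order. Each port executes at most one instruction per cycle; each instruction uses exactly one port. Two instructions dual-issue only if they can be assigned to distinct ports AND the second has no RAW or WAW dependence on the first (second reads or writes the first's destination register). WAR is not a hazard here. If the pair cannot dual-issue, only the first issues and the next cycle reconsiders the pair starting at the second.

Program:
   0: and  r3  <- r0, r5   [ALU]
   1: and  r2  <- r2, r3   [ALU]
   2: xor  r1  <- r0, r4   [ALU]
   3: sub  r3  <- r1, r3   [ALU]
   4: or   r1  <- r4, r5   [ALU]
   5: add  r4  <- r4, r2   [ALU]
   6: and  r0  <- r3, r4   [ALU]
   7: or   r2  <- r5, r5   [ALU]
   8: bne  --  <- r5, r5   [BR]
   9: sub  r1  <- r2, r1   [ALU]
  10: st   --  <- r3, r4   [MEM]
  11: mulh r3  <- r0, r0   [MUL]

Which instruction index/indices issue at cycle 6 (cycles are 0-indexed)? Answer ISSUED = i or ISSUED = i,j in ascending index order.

ISSUED = 10

#0 head=0: and.ALU i0 RAW r3
#1 head=1: and.ALU xor.ALU i1,i2 2-wide
#2 head=3: sub.ALU or.ALU i3,i4 2-wide
#3 head=5: add.ALU i5 RAW r4
#4 head=6: and.ALU or.ALU i6,i7 2-wide
#5 head=8: bne.BR sub.ALU i8,i9 2-wide
#6 head=10: st.MEM i10 no-port MEM/MUL
#7 head=11: mulh.MUL i11 tail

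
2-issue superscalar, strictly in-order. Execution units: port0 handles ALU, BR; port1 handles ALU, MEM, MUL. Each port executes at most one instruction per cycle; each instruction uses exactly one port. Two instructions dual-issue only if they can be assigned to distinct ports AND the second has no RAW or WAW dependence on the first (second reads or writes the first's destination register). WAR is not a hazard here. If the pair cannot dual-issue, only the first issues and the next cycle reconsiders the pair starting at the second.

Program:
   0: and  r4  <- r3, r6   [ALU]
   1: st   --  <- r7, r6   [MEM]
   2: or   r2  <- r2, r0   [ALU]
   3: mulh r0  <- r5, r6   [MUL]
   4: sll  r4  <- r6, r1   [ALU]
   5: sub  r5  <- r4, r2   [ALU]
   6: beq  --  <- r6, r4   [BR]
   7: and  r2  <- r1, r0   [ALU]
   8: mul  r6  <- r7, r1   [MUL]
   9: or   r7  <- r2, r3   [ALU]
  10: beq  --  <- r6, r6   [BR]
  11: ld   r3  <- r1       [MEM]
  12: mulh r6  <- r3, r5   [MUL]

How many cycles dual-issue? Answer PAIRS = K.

PAIRS = 5

c0: i0&i1 and.ALU+st.MEM  pair
c1: i2&i3 or.ALU+mulh.MUL  pair
c2: i4 sll.ALU  RAW r4
c3: i5&i6 sub.ALU+beq.BR  pair
c4: i7&i8 and.ALU+mul.MUL  pair
c5: i9&i10 or.ALU+beq.BR  pair
c6: i11 ld.MEM  no-port MEM/MUL
c7: i12 mulh.MUL  tail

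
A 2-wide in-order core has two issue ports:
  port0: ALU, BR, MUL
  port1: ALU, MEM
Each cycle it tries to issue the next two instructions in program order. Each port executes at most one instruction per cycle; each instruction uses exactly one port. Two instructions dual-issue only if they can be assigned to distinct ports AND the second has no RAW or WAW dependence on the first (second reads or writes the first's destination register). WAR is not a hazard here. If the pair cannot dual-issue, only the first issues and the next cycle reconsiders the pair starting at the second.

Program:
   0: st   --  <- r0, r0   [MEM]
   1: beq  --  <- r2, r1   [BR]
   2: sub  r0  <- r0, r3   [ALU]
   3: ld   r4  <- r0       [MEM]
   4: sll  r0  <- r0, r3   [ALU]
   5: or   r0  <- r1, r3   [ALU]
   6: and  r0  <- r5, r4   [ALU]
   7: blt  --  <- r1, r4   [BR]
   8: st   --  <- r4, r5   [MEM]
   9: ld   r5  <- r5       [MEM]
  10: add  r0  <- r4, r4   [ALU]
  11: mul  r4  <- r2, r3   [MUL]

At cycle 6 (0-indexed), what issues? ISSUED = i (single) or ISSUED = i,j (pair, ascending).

[0] i0+i1  st+beq  -- dual
[1] i2  sub  -- RAW r0
[2] i3+i4  ld+sll  -- dual
[3] i5  or  -- WAW r0
[4] i6+i7  and+blt  -- dual
[5] i8  st  -- no-port MEM/MEM
[6] i9+i10  ld+add  -- dual
[7] i11  mul  -- tail

ISSUED = 9,10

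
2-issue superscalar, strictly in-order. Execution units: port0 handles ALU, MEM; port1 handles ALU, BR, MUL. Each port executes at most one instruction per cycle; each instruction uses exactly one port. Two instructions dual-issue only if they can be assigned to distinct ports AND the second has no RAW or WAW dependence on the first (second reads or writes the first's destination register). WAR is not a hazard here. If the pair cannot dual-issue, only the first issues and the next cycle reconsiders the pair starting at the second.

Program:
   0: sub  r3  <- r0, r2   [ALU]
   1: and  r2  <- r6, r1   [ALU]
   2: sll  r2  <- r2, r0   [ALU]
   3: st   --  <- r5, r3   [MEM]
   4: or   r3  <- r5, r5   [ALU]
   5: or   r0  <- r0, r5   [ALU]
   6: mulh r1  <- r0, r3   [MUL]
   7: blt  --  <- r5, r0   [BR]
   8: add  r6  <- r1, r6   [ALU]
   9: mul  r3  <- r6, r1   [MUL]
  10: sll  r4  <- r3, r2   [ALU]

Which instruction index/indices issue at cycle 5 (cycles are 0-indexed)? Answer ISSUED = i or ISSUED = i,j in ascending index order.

ISSUED = 9

  cy0 -> i0,i1 (sub.ALU/and.ALU) dual
  cy1 -> i2,i3 (sll.ALU/st.MEM) dual
  cy2 -> i4,i5 (or.ALU/or.ALU) dual
  cy3 -> i6 (mulh.MUL) no-port MUL/BR
  cy4 -> i7,i8 (blt.BR/add.ALU) dual
  cy5 -> i9 (mul.MUL) RAW r3
  cy6 -> i10 (sll.ALU) tail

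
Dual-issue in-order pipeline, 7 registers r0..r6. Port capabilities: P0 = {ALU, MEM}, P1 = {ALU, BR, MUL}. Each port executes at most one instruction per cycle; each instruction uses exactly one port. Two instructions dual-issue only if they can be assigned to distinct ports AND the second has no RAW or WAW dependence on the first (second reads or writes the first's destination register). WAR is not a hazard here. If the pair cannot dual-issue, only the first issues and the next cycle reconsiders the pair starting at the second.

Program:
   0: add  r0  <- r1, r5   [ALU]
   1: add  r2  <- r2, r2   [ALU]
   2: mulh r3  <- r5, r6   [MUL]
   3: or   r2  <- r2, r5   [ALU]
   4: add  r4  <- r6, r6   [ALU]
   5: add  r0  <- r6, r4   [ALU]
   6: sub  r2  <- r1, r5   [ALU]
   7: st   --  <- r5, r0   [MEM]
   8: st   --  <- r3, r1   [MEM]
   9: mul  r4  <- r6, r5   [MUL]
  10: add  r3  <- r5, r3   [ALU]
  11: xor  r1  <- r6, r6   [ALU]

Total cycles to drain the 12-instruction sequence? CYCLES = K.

0. add.ALU+add.ALU @i0+i1  | dual
1. mulh.MUL+or.ALU @i2+i3  | dual
2. add.ALU @i4  | RAW r4
3. add.ALU+sub.ALU @i5+i6  | dual
4. st.MEM @i7  | no-port MEM/MEM
5. st.MEM+mul.MUL @i8+i9  | dual
6. add.ALU+xor.ALU @i10+i11  | dual

CYCLES = 7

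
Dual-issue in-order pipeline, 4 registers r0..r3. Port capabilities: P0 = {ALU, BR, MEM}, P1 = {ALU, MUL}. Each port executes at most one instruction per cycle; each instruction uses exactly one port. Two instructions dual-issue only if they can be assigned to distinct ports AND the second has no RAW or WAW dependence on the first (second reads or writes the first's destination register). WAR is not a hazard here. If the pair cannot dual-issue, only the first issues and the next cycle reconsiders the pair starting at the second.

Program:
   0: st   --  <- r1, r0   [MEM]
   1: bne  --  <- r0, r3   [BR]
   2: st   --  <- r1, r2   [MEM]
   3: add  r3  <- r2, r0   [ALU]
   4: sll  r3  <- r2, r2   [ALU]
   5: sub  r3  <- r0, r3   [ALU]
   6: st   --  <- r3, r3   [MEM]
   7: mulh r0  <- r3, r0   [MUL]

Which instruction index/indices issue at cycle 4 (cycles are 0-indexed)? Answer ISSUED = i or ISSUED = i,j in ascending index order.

ISSUED = 5

0. st @i0  | no-port MEM/BR
1. bne @i1  | no-port BR/MEM
2. st+add @i2,i3  | pair
3. sll @i4  | RAW+WAW r3
4. sub @i5  | RAW r3
5. st+mulh @i6,i7  | pair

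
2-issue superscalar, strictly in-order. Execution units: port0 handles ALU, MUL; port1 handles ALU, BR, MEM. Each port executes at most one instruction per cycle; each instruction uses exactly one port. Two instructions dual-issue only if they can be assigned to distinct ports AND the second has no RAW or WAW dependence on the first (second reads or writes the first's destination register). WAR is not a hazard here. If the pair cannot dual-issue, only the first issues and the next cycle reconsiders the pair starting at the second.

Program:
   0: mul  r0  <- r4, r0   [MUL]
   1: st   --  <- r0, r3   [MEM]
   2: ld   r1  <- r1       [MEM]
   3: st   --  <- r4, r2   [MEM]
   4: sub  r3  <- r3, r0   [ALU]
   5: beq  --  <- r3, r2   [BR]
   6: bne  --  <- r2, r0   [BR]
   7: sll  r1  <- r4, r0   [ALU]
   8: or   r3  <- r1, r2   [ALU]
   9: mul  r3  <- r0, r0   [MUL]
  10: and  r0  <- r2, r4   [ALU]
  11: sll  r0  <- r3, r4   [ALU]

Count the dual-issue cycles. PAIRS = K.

  cy0 -> i0 (mul) RAW r0
  cy1 -> i1 (st) no-port MEM/MEM
  cy2 -> i2 (ld) no-port MEM/MEM
  cy3 -> i3,i4 (st;sub) dual
  cy4 -> i5 (beq) no-port BR/BR
  cy5 -> i6,i7 (bne;sll) dual
  cy6 -> i8 (or) WAW r3
  cy7 -> i9,i10 (mul;and) dual
  cy8 -> i11 (sll) tail

PAIRS = 3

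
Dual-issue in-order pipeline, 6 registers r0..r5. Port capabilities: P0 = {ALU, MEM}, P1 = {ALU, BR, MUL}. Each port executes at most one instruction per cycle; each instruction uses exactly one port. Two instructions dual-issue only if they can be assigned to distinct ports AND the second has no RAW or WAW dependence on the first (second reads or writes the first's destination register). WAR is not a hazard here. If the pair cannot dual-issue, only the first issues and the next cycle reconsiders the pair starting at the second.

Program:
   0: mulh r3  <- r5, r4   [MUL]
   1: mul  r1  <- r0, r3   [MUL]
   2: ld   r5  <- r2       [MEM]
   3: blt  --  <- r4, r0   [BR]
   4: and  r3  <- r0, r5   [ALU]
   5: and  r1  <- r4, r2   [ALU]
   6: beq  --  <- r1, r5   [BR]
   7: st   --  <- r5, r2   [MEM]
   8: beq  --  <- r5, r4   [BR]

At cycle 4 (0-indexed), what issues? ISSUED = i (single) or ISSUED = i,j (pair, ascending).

ISSUED = 6,7

c0: i0 mulh.MUL  no-port MUL/MUL
c1: i1+i2 mul.MUL/ld.MEM  pair
c2: i3+i4 blt.BR/and.ALU  pair
c3: i5 and.ALU  RAW r1
c4: i6+i7 beq.BR/st.MEM  pair
c5: i8 beq.BR  tail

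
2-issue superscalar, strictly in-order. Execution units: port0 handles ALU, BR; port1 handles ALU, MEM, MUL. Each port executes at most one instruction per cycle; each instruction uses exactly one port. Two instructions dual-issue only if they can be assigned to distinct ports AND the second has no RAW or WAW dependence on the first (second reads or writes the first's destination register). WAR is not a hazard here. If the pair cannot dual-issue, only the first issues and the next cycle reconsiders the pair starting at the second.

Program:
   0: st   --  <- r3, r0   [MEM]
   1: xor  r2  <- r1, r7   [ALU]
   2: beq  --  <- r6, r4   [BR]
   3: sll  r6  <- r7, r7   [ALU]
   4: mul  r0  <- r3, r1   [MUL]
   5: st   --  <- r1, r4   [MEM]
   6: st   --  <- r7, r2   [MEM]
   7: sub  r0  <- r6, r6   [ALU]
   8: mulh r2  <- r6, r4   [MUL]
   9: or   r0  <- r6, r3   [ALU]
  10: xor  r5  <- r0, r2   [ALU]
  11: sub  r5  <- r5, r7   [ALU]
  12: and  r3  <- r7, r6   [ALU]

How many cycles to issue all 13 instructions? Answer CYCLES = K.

  cy0 -> i0/i1 (st.MEM xor.ALU) 2-wide
  cy1 -> i2/i3 (beq.BR sll.ALU) 2-wide
  cy2 -> i4 (mul.MUL) no-port MUL/MEM
  cy3 -> i5 (st.MEM) no-port MEM/MEM
  cy4 -> i6/i7 (st.MEM sub.ALU) 2-wide
  cy5 -> i8/i9 (mulh.MUL or.ALU) 2-wide
  cy6 -> i10 (xor.ALU) RAW+WAW r5
  cy7 -> i11/i12 (sub.ALU and.ALU) 2-wide

CYCLES = 8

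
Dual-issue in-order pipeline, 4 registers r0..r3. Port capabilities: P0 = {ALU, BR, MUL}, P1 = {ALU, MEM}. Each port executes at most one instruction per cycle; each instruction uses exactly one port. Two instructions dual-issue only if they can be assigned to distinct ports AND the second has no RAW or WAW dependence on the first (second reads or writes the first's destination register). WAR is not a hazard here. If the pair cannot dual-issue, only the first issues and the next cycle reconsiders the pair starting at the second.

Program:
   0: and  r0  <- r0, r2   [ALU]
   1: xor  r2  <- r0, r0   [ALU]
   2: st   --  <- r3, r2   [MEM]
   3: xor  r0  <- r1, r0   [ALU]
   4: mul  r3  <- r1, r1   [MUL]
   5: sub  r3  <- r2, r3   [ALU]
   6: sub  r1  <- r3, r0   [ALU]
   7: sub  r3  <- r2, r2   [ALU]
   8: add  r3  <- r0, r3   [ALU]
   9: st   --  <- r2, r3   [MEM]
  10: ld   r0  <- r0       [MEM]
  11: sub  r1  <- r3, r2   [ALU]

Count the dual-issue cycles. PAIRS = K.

#0 head=0: and.ALU i0 RAW r0
#1 head=1: xor.ALU i1 RAW r2
#2 head=2: st.MEM xor.ALU i2,i3 pair
#3 head=4: mul.MUL i4 RAW+WAW r3
#4 head=5: sub.ALU i5 RAW r3
#5 head=6: sub.ALU sub.ALU i6,i7 pair
#6 head=8: add.ALU i8 RAW r3
#7 head=9: st.MEM i9 no-port MEM/MEM
#8 head=10: ld.MEM sub.ALU i10,i11 pair

PAIRS = 3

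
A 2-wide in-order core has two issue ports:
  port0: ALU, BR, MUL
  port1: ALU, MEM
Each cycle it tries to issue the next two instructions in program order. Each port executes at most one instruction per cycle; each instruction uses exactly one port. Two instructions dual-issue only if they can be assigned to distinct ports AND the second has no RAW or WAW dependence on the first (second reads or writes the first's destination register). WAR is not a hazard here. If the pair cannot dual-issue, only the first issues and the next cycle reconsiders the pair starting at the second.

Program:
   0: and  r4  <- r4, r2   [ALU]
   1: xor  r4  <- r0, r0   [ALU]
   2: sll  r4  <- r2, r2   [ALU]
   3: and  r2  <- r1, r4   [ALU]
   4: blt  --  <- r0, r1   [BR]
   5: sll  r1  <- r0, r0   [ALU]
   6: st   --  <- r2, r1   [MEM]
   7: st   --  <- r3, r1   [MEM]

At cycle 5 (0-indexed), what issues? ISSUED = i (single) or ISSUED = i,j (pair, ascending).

#0 head=0: and.ALU i0 WAW r4
#1 head=1: xor.ALU i1 WAW r4
#2 head=2: sll.ALU i2 RAW r4
#3 head=3: and.ALU/blt.BR i3,i4 pair
#4 head=5: sll.ALU i5 RAW r1
#5 head=6: st.MEM i6 no-port MEM/MEM
#6 head=7: st.MEM i7 tail

ISSUED = 6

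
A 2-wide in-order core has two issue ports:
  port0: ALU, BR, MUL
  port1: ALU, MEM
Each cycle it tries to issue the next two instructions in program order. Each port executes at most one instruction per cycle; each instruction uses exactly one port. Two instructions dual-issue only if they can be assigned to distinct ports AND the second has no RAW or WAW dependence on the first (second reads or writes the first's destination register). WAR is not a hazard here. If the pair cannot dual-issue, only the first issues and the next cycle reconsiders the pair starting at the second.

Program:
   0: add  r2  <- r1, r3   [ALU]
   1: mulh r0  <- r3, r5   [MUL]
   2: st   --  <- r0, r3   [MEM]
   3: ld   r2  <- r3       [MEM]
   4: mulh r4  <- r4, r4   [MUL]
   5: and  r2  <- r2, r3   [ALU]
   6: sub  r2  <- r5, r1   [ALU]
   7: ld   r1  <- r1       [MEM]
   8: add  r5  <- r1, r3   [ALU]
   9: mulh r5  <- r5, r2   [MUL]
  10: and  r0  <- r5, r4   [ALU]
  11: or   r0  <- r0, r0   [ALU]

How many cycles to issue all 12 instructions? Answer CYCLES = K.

  cy0 -> i0&i1 (add.ALU mulh.MUL) dual
  cy1 -> i2 (st.MEM) no-port MEM/MEM
  cy2 -> i3&i4 (ld.MEM mulh.MUL) dual
  cy3 -> i5 (and.ALU) WAW r2
  cy4 -> i6&i7 (sub.ALU ld.MEM) dual
  cy5 -> i8 (add.ALU) RAW+WAW r5
  cy6 -> i9 (mulh.MUL) RAW r5
  cy7 -> i10 (and.ALU) RAW+WAW r0
  cy8 -> i11 (or.ALU) tail

CYCLES = 9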